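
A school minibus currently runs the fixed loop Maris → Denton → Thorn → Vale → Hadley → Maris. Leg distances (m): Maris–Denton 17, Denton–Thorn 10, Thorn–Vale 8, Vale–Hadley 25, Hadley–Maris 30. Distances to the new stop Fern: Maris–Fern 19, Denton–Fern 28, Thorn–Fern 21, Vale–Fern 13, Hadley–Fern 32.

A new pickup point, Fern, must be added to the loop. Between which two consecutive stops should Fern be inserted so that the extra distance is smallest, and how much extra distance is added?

Insertion cost between consecutive stops i–j is d(i,Fern) + d(Fern,j) − d(i,j):
  between Maris and Denton: 19 + 28 − 17 = 30
  between Denton and Thorn: 28 + 21 − 10 = 39
  between Thorn and Vale: 21 + 13 − 8 = 26
  between Vale and Hadley: 13 + 32 − 25 = 20
  between Hadley and Maris: 32 + 19 − 30 = 21
Cheapest insertion is between Vale and Hadley, adding 20.
New total = 90 + 20 = 110.

Minimum extra distance: 20 m, inserting Fern between Vale and Hadley.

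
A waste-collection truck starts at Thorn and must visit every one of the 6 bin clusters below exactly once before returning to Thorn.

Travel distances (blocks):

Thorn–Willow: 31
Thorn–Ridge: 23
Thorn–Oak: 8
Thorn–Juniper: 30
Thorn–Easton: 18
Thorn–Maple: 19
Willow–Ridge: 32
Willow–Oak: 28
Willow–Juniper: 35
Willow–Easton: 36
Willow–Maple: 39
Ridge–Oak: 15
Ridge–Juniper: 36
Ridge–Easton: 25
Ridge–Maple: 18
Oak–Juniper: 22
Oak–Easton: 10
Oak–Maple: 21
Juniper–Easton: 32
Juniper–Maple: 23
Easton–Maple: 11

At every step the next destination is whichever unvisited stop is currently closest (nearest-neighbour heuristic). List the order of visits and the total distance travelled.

At Thorn the remaining stops are Oak 8, Easton 18, Maple 19, Ridge 23, Juniper 30, Willow 31; go to Oak.
At Oak the remaining stops are Easton 10, Ridge 15, Maple 21, Juniper 22, Willow 28; go to Easton.
At Easton the remaining stops are Maple 11, Ridge 25, Juniper 32, Willow 36; go to Maple.
At Maple the remaining stops are Ridge 18, Juniper 23, Willow 39; go to Ridge.
At Ridge the remaining stops are Willow 32, Juniper 36; go to Willow.
At Willow the remaining stops are Juniper 35; go to Juniper.
Return Juniper→Thorn: 30.
Total = 8 + 10 + 11 + 18 + 32 + 35 + 30 = 144.

Total distance 144 blocks via the nearest-neighbour route Thorn → Oak → Easton → Maple → Ridge → Willow → Juniper → Thorn.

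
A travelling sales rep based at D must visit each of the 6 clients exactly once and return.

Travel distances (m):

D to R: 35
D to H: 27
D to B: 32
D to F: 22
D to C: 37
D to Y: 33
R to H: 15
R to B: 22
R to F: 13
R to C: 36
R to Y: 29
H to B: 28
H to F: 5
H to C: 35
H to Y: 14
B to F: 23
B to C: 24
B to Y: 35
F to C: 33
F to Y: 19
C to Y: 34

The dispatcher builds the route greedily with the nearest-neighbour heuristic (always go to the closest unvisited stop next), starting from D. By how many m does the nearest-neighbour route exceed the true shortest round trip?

The nearest-neighbour route is 5 m longer than optimal.

From D: F=22, H=27, B=32, Y=33, R=35, C=37 → choose F (22).
From F: H=5, R=13, Y=19, B=23, C=33 → choose H (5).
From H: Y=14, R=15, B=28, C=35 → choose Y (14).
From Y: R=29, C=34, B=35 → choose R (29).
From R: B=22, C=36 → choose B (22).
From B: C=24 → choose C (24).
NN route D → F → H → Y → R → B → C → D costs 153.
Optimal: D → C → B → R → F → H → Y → D costs 148 (by enumerating all 360 distinct tours).
Excess = 153 − 148 = 5.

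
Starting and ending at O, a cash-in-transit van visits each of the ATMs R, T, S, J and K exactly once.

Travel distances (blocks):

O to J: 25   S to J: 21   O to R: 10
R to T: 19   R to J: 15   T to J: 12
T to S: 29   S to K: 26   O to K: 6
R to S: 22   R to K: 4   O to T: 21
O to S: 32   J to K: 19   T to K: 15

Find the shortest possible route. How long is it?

Minimum total distance: 86 blocks.

There are 60 distinct closed tours to check (reversals are equivalent).
O → R → T → S → J → K → O: 10+19+29+21+19+6 = 104
O → R → T → S → K → J → O: 10+19+29+26+19+25 = 128
O → R → T → J → S → K → O: 10+19+12+21+26+6 = 94
O → R → T → J → K → S → O: 10+19+12+19+26+32 = 118
O → R → T → K → S → J → O: 10+19+15+26+21+25 = 116
O → R → T → K → J → S → O: 10+19+15+19+21+32 = 116
O → R → S → T → J → K → O: 10+22+29+12+19+6 = 98
O → R → S → T → K → J → O: 10+22+29+15+19+25 = 120
O → R → S → J → T → K → O: 10+22+21+12+15+6 = 86
O → R → S → J → K → T → O: 10+22+21+19+15+21 = 108
O → R → S → K → T → J → O: 10+22+26+15+12+25 = 110
O → R → S → K → J → T → O: 10+22+26+19+12+21 = 110
O → R → J → T → S → K → O: 10+15+12+29+26+6 = 98
O → R → J → T → K → S → O: 10+15+12+15+26+32 = 110
… (46 more)
The minimum is 86.
One optimal route: O → R → S → J → T → K → O (or its reverse).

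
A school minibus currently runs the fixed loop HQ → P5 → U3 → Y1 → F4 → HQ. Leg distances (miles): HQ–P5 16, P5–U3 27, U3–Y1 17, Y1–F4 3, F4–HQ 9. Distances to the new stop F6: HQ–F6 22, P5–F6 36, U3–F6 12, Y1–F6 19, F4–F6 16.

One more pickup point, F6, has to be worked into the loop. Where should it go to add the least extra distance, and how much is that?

Adding 14 miles by placing F6 on the U3–Y1 leg.

Insertion cost between consecutive stops i–j is d(i,F6) + d(F6,j) − d(i,j):
  between HQ and P5: 22 + 36 − 16 = 42
  between P5 and U3: 36 + 12 − 27 = 21
  between U3 and Y1: 12 + 19 − 17 = 14
  between Y1 and F4: 19 + 16 − 3 = 32
  between F4 and HQ: 16 + 22 − 9 = 29
Cheapest insertion is between U3 and Y1, adding 14.
New total = 72 + 14 = 86.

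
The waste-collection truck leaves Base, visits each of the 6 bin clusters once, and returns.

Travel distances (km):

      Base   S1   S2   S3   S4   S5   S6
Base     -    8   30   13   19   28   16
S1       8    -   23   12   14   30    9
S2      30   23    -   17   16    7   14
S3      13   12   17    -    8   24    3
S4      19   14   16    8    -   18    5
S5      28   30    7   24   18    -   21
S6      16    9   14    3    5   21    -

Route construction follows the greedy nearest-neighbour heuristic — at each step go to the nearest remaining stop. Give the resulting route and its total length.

From Base: distances to unvisited — S1=8, S3=13, S6=16, S4=19, S5=28, S2=30. Nearest is S1 (8).
From S1: distances to unvisited — S6=9, S3=12, S4=14, S2=23, S5=30. Nearest is S6 (9).
From S6: distances to unvisited — S3=3, S4=5, S2=14, S5=21. Nearest is S3 (3).
From S3: distances to unvisited — S4=8, S2=17, S5=24. Nearest is S4 (8).
From S4: distances to unvisited — S2=16, S5=18. Nearest is S2 (16).
From S2: distances to unvisited — S5=7. Nearest is S5 (7).
Return S5→Base: 28.
Total = 8 + 9 + 3 + 8 + 16 + 7 + 28 = 79.

Nearest-neighbour total = 79 km; route Base → S1 → S6 → S3 → S4 → S2 → S5 → Base.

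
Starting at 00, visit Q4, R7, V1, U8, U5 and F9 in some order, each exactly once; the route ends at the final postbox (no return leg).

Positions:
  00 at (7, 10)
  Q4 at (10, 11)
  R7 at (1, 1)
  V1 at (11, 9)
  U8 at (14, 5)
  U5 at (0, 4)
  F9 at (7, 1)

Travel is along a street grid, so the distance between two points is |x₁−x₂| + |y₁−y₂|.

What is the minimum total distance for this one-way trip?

Minimum one-way distance = 35.

There are 6! = 720 possible orderings.
00 - Q4 - R7 - V1 - U8 - U5 - F9: 4+19+18+7+15+10 = 73
00 - Q4 - R7 - V1 - U8 - F9 - U5: 4+19+18+7+11+10 = 69
00 - Q4 - R7 - V1 - U5 - U8 - F9: 4+19+18+16+15+11 = 83
00 - Q4 - R7 - V1 - U5 - F9 - U8: 4+19+18+16+10+11 = 78
00 - Q4 - R7 - V1 - F9 - U8 - U5: 4+19+18+12+11+15 = 79
00 - Q4 - R7 - V1 - F9 - U5 - U8: 4+19+18+12+10+15 = 78
00 - Q4 - R7 - U8 - V1 - U5 - F9: 4+19+17+7+16+10 = 73
00 - Q4 - R7 - U8 - V1 - F9 - U5: 4+19+17+7+12+10 = 69
… (712 more)
00 - Q4 - V1 - U8 - F9 - R7 - U5: 4+3+7+11+6+4 = 35  ← best
The minimum is 35.
One shortest path: 00 → Q4 → V1 → U8 → F9 → R7 → U5.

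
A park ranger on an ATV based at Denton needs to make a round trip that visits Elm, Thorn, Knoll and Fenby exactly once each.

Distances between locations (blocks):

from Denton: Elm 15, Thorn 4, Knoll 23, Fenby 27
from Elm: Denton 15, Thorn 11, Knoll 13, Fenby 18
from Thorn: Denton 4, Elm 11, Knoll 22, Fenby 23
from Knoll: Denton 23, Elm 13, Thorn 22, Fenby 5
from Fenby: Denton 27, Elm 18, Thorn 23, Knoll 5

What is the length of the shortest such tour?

Denton-Elm-Thorn-Knoll-Fenby-Denton: 15+11+22+5+27 = 80
Denton-Elm-Thorn-Fenby-Knoll-Denton: 15+11+23+5+23 = 77
Denton-Elm-Knoll-Thorn-Fenby-Denton: 15+13+22+23+27 = 100
Denton-Elm-Knoll-Fenby-Thorn-Denton: 15+13+5+23+4 = 60
Denton-Elm-Fenby-Thorn-Knoll-Denton: 15+18+23+22+23 = 101
Denton-Elm-Fenby-Knoll-Thorn-Denton: 15+18+5+22+4 = 64
Denton-Thorn-Elm-Knoll-Fenby-Denton: 4+11+13+5+27 = 60
Denton-Thorn-Elm-Fenby-Knoll-Denton: 4+11+18+5+23 = 61
Denton-Thorn-Knoll-Elm-Fenby-Denton: 4+22+13+18+27 = 84
Denton-Thorn-Fenby-Elm-Knoll-Denton: 4+23+18+13+23 = 81
Denton-Knoll-Elm-Thorn-Fenby-Denton: 23+13+11+23+27 = 97
Denton-Knoll-Thorn-Elm-Fenby-Denton: 23+22+11+18+27 = 101
The minimum is 60.
One optimal route: Denton → Elm → Knoll → Fenby → Thorn → Denton (or its reverse).

60 blocks — the shortest possible round trip.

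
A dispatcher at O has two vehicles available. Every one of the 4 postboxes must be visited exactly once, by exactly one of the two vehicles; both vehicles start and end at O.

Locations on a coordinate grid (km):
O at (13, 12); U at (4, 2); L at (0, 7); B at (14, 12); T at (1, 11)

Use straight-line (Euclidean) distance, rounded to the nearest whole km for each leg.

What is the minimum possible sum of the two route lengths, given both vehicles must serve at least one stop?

Try each way of splitting the stops between the two vehicles (each non-empty) and, for each split, find the best tour for each vehicle:
  {U} + {L, B, T}: 26 + 32 = 58
  {L} + {U, B, T}: 28 + 36 = 64
  {U, L} + {B, T}: 33 + 26 = 59
  {B} + {U, L, T}: 2 + 35 = 37
  {U, B} + {L, T}: 28 + 30 = 58
  {L, B} + {U, T}: 30 + 34 = 64
  … (7 splits in total)
Best: vehicle 1 O → B → O = 2; vehicle 2 O → U → L → T → O = 35; combined 37.

Minimum combined distance: 37 km.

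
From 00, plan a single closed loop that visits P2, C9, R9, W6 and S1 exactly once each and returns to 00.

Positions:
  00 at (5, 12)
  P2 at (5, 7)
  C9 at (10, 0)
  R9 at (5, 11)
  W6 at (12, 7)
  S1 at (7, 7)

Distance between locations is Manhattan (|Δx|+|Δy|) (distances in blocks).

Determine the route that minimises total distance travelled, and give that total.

Shortest round trip = 38 blocks.

There are 60 distinct closed tours to check (reversals are equivalent).
00 - P2 - C9 - R9 - W6 - S1 - 00: 5+12+16+11+5+7 = 56
00 - P2 - C9 - R9 - S1 - W6 - 00: 5+12+16+6+5+12 = 56
00 - P2 - C9 - W6 - R9 - S1 - 00: 5+12+9+11+6+7 = 50
00 - P2 - C9 - W6 - S1 - R9 - 00: 5+12+9+5+6+1 = 38
00 - P2 - C9 - S1 - R9 - W6 - 00: 5+12+10+6+11+12 = 56
00 - P2 - C9 - S1 - W6 - R9 - 00: 5+12+10+5+11+1 = 44
00 - P2 - R9 - C9 - W6 - S1 - 00: 5+4+16+9+5+7 = 46
00 - P2 - R9 - C9 - S1 - W6 - 00: 5+4+16+10+5+12 = 52
00 - P2 - R9 - W6 - C9 - S1 - 00: 5+4+11+9+10+7 = 46
00 - P2 - R9 - W6 - S1 - C9 - 00: 5+4+11+5+10+17 = 52
00 - P2 - R9 - S1 - C9 - W6 - 00: 5+4+6+10+9+12 = 46
00 - P2 - R9 - S1 - W6 - C9 - 00: 5+4+6+5+9+17 = 46
00 - P2 - W6 - C9 - R9 - S1 - 00: 5+7+9+16+6+7 = 50
00 - P2 - W6 - C9 - S1 - R9 - 00: 5+7+9+10+6+1 = 38
… (46 more)
The minimum is 38.
One optimal route: 00 → P2 → C9 → W6 → S1 → R9 → 00 (or its reverse).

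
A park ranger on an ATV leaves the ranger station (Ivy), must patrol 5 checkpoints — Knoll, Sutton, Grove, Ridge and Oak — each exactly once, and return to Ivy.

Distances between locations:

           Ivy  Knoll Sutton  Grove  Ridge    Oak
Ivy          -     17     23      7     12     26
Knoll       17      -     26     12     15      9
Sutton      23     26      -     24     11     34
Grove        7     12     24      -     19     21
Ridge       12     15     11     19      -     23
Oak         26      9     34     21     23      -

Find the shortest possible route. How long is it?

Shortest round trip = 85.

There are 60 distinct closed tours to check (reversals are equivalent).
Ivy→Knoll→Sutton→Grove→Ridge→Oak→Ivy: 17+26+24+19+23+26 = 135
Ivy→Knoll→Sutton→Grove→Oak→Ridge→Ivy: 17+26+24+21+23+12 = 123
Ivy→Knoll→Sutton→Ridge→Grove→Oak→Ivy: 17+26+11+19+21+26 = 120
Ivy→Knoll→Sutton→Ridge→Oak→Grove→Ivy: 17+26+11+23+21+7 = 105
Ivy→Knoll→Sutton→Oak→Grove→Ridge→Ivy: 17+26+34+21+19+12 = 129
Ivy→Knoll→Sutton→Oak→Ridge→Grove→Ivy: 17+26+34+23+19+7 = 126
Ivy→Knoll→Grove→Sutton→Ridge→Oak→Ivy: 17+12+24+11+23+26 = 113
Ivy→Knoll→Grove→Sutton→Oak→Ridge→Ivy: 17+12+24+34+23+12 = 122
Ivy→Knoll→Grove→Ridge→Sutton→Oak→Ivy: 17+12+19+11+34+26 = 119
Ivy→Knoll→Grove→Ridge→Oak→Sutton→Ivy: 17+12+19+23+34+23 = 128
Ivy→Knoll→Grove→Oak→Sutton→Ridge→Ivy: 17+12+21+34+11+12 = 107
Ivy→Knoll→Grove→Oak→Ridge→Sutton→Ivy: 17+12+21+23+11+23 = 107
Ivy→Knoll→Ridge→Sutton→Grove→Oak→Ivy: 17+15+11+24+21+26 = 114
Ivy→Knoll→Ridge→Sutton→Oak→Grove→Ivy: 17+15+11+34+21+7 = 105
… (46 more)
Ivy→Sutton→Ridge→Oak→Knoll→Grove→Ivy: 23+11+23+9+12+7 = 85  ← best
The minimum is 85.
One optimal route: Ivy → Sutton → Ridge → Oak → Knoll → Grove → Ivy (or its reverse).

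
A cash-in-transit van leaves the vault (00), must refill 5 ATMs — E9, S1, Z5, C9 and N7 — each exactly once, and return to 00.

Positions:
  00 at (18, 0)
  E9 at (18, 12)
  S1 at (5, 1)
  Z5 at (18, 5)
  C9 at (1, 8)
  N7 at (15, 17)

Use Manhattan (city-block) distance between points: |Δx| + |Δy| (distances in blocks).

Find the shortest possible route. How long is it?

With 5 stops there are 5!/2 = 60 distinct round trips (a route and its reverse cost the same).
00 → E9 → S1 → Z5 → C9 → N7 → 00: 12+24+17+20+23+20 = 116
00 → E9 → S1 → Z5 → N7 → C9 → 00: 12+24+17+15+23+25 = 116
00 → E9 → S1 → C9 → Z5 → N7 → 00: 12+24+11+20+15+20 = 102
00 → E9 → S1 → C9 → N7 → Z5 → 00: 12+24+11+23+15+5 = 90
00 → E9 → S1 → N7 → Z5 → C9 → 00: 12+24+26+15+20+25 = 122
00 → E9 → S1 → N7 → C9 → Z5 → 00: 12+24+26+23+20+5 = 110
00 → E9 → Z5 → S1 → C9 → N7 → 00: 12+7+17+11+23+20 = 90
00 → E9 → Z5 → S1 → N7 → C9 → 00: 12+7+17+26+23+25 = 110
00 → E9 → Z5 → C9 → S1 → N7 → 00: 12+7+20+11+26+20 = 96
00 → E9 → Z5 → C9 → N7 → S1 → 00: 12+7+20+23+26+14 = 102
00 → E9 → Z5 → N7 → S1 → C9 → 00: 12+7+15+26+11+25 = 96
00 → E9 → Z5 → N7 → C9 → S1 → 00: 12+7+15+23+11+14 = 82
00 → E9 → C9 → S1 → Z5 → N7 → 00: 12+21+11+17+15+20 = 96
00 → E9 → C9 → S1 → N7 → Z5 → 00: 12+21+11+26+15+5 = 90
… (46 more)
00 → S1 → C9 → N7 → E9 → Z5 → 00: 14+11+23+8+7+5 = 68  ← best
The minimum is 68.
One optimal route: 00 → S1 → C9 → N7 → E9 → Z5 → 00 (or its reverse).

Shortest round trip = 68 blocks.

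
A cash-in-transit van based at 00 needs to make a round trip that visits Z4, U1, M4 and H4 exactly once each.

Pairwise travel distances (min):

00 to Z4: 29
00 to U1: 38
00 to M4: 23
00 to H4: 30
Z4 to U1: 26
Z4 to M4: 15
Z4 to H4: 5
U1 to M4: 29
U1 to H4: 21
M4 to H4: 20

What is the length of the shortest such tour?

Minimum total distance: 102 min.

With 4 stops there are 4!/2 = 12 distinct round trips (a route and its reverse cost the same).
00→Z4→U1→M4→H4→00: 29+26+29+20+30 = 134
00→Z4→U1→H4→M4→00: 29+26+21+20+23 = 119
00→Z4→M4→U1→H4→00: 29+15+29+21+30 = 124
00→Z4→M4→H4→U1→00: 29+15+20+21+38 = 123
00→Z4→H4→U1→M4→00: 29+5+21+29+23 = 107
00→Z4→H4→M4→U1→00: 29+5+20+29+38 = 121
00→U1→Z4→M4→H4→00: 38+26+15+20+30 = 129
00→U1→Z4→H4→M4→00: 38+26+5+20+23 = 112
00→U1→M4→Z4→H4→00: 38+29+15+5+30 = 117
00→U1→H4→Z4→M4→00: 38+21+5+15+23 = 102
00→M4→Z4→U1→H4→00: 23+15+26+21+30 = 115
00→M4→U1→Z4→H4→00: 23+29+26+5+30 = 113
The minimum is 102.
One optimal route: 00 → U1 → H4 → Z4 → M4 → 00 (or its reverse).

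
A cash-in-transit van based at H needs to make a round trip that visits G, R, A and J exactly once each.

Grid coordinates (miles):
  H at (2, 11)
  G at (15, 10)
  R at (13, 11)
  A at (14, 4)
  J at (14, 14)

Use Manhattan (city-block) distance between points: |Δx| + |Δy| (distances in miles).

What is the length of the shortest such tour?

Shortest round trip = 46 miles.

H → G → R → A → J → H: 14+3+8+10+15 = 50
H → G → R → J → A → H: 14+3+4+10+19 = 50
H → G → A → R → J → H: 14+7+8+4+15 = 48
H → G → A → J → R → H: 14+7+10+4+11 = 46
H → G → J → R → A → H: 14+5+4+8+19 = 50
H → G → J → A → R → H: 14+5+10+8+11 = 48
H → R → G → A → J → H: 11+3+7+10+15 = 46
H → R → G → J → A → H: 11+3+5+10+19 = 48
H → R → A → G → J → H: 11+8+7+5+15 = 46
H → R → J → G → A → H: 11+4+5+7+19 = 46
H → A → G → R → J → H: 19+7+3+4+15 = 48
H → A → R → G → J → H: 19+8+3+5+15 = 50
The minimum is 46.
One optimal route: H → G → A → J → R → H (or its reverse).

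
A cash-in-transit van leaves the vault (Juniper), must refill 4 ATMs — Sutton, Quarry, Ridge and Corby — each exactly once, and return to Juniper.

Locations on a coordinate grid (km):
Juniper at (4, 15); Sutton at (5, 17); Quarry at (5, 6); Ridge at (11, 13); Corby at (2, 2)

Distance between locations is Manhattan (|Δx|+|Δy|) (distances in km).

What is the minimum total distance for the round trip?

With 4 stops there are 4!/2 = 12 distinct round trips (a route and its reverse cost the same).
Juniper→Sutton→Quarry→Ridge→Corby→Juniper: 3+11+13+20+15 = 62
Juniper→Sutton→Quarry→Corby→Ridge→Juniper: 3+11+7+20+9 = 50
Juniper→Sutton→Ridge→Quarry→Corby→Juniper: 3+10+13+7+15 = 48
Juniper→Sutton→Ridge→Corby→Quarry→Juniper: 3+10+20+7+10 = 50
Juniper→Sutton→Corby→Quarry→Ridge→Juniper: 3+18+7+13+9 = 50
Juniper→Sutton→Corby→Ridge→Quarry→Juniper: 3+18+20+13+10 = 64
Juniper→Quarry→Sutton→Ridge→Corby→Juniper: 10+11+10+20+15 = 66
Juniper→Quarry→Sutton→Corby→Ridge→Juniper: 10+11+18+20+9 = 68
Juniper→Quarry→Ridge→Sutton→Corby→Juniper: 10+13+10+18+15 = 66
Juniper→Quarry→Corby→Sutton→Ridge→Juniper: 10+7+18+10+9 = 54
Juniper→Ridge→Sutton→Quarry→Corby→Juniper: 9+10+11+7+15 = 52
Juniper→Ridge→Quarry→Sutton→Corby→Juniper: 9+13+11+18+15 = 66
The minimum is 48.
One optimal route: Juniper → Sutton → Ridge → Quarry → Corby → Juniper (or its reverse).

Minimum total distance: 48 km.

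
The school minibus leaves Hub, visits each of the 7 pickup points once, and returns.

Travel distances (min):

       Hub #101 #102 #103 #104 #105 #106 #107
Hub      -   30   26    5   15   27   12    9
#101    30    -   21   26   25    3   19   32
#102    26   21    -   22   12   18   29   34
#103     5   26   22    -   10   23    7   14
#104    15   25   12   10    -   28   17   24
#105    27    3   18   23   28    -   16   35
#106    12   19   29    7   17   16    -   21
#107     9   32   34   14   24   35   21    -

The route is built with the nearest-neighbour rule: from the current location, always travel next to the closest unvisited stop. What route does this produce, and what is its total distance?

From Hub: distances to unvisited — #103=5, #107=9, #106=12, #104=15, #102=26, #105=27, #101=30. Nearest is #103 (5).
From #103: distances to unvisited — #106=7, #104=10, #107=14, #102=22, #105=23, #101=26. Nearest is #106 (7).
From #106: distances to unvisited — #105=16, #104=17, #101=19, #107=21, #102=29. Nearest is #105 (16).
From #105: distances to unvisited — #101=3, #102=18, #104=28, #107=35. Nearest is #101 (3).
From #101: distances to unvisited — #102=21, #104=25, #107=32. Nearest is #102 (21).
From #102: distances to unvisited — #104=12, #107=34. Nearest is #104 (12).
From #104: distances to unvisited — #107=24. Nearest is #107 (24).
Return #107→Hub: 9.
Total = 5 + 7 + 16 + 3 + 21 + 12 + 24 + 9 = 97.

Total distance 97 min via the nearest-neighbour route Hub → #103 → #106 → #105 → #101 → #102 → #104 → #107 → Hub.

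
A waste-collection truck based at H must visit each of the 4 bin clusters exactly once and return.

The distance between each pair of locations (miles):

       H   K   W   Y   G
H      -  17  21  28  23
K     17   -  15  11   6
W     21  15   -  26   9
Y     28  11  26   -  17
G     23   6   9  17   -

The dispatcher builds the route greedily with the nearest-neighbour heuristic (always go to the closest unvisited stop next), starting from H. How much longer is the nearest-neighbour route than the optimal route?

H: K=17, W=21, G=23, Y=28 ⇒ K
K: G=6, Y=11, W=15 ⇒ G
G: W=9, Y=17 ⇒ W
W: Y=26 ⇒ Y
NN route H → K → G → W → Y → H costs 86.
Optimal: H → K → Y → G → W → H costs 75 (by enumerating all 12 distinct tours).
Excess = 86 − 75 = 11.

The nearest-neighbour route is 11 miles longer than optimal.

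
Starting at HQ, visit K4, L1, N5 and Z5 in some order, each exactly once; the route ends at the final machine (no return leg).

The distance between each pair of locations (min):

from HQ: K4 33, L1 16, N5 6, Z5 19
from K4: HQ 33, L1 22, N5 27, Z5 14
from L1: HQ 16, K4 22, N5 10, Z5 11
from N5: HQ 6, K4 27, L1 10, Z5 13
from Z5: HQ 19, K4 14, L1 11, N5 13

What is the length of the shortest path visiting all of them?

There are 4! = 24 possible orderings.
HQ - K4 - L1 - N5 - Z5: 33+22+10+13 = 78
HQ - K4 - L1 - Z5 - N5: 33+22+11+13 = 79
HQ - K4 - N5 - L1 - Z5: 33+27+10+11 = 81
HQ - K4 - N5 - Z5 - L1: 33+27+13+11 = 84
HQ - K4 - Z5 - L1 - N5: 33+14+11+10 = 68
HQ - K4 - Z5 - N5 - L1: 33+14+13+10 = 70
HQ - L1 - K4 - N5 - Z5: 16+22+27+13 = 78
HQ - L1 - K4 - Z5 - N5: 16+22+14+13 = 65
HQ - L1 - N5 - K4 - Z5: 16+10+27+14 = 67
HQ - L1 - N5 - Z5 - K4: 16+10+13+14 = 53
HQ - L1 - Z5 - K4 - N5: 16+11+14+27 = 68
HQ - L1 - Z5 - N5 - K4: 16+11+13+27 = 67
HQ - N5 - K4 - L1 - Z5: 6+27+22+11 = 66
HQ - N5 - K4 - Z5 - L1: 6+27+14+11 = 58
… (10 more)
HQ - N5 - L1 - Z5 - K4: 6+10+11+14 = 41  ← best
The minimum is 41.
One shortest path: HQ → N5 → L1 → Z5 → K4.

Shortest open route: 41 min.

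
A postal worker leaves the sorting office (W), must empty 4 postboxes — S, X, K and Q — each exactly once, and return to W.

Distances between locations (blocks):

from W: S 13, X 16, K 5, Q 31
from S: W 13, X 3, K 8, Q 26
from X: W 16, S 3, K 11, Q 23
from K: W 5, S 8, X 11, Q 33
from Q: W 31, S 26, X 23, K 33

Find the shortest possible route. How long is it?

70 blocks — the shortest possible round trip.

W→S→X→K→Q→W: 13+3+11+33+31 = 91
W→S→X→Q→K→W: 13+3+23+33+5 = 77
W→S→K→X→Q→W: 13+8+11+23+31 = 86
W→S→K→Q→X→W: 13+8+33+23+16 = 93
W→S→Q→X→K→W: 13+26+23+11+5 = 78
W→S→Q→K→X→W: 13+26+33+11+16 = 99
W→X→S→K→Q→W: 16+3+8+33+31 = 91
W→X→S→Q→K→W: 16+3+26+33+5 = 83
W→X→K→S→Q→W: 16+11+8+26+31 = 92
W→X→Q→S→K→W: 16+23+26+8+5 = 78
W→K→S→X→Q→W: 5+8+3+23+31 = 70
W→K→X→S→Q→W: 5+11+3+26+31 = 76
The minimum is 70.
One optimal route: W → K → S → X → Q → W (or its reverse).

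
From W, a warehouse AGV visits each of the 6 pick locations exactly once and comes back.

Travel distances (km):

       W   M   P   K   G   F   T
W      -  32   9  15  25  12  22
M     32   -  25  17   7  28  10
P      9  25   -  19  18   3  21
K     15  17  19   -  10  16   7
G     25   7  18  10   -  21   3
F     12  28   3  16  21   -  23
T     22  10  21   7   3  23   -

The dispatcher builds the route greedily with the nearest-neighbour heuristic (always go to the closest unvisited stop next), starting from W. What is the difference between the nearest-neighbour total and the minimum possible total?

From W: P=9, F=12, K=15, T=22, G=25, M=32 → choose P (9).
From P: F=3, G=18, K=19, T=21, M=25 → choose F (3).
From F: K=16, G=21, T=23, M=28 → choose K (16).
From K: T=7, G=10, M=17 → choose T (7).
From T: G=3, M=10 → choose G (3).
From G: M=7 → choose M (7).
NN route W → P → F → K → T → G → M → W costs 77.
Optimal: W → P → F → M → G → T → K → W costs 72 (by enumerating all 360 distinct tours).
Excess = 77 − 72 = 5.

Excess over optimum: 5 km.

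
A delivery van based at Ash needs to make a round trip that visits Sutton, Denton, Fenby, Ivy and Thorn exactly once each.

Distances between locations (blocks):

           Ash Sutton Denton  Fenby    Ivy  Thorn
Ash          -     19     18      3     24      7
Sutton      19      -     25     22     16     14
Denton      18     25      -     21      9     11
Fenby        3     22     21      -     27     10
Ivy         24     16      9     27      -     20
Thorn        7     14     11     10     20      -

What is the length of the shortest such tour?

There are 60 distinct closed tours to check (reversals are equivalent).
Ash→Sutton→Denton→Fenby→Ivy→Thorn→Ash: 19+25+21+27+20+7 = 119
Ash→Sutton→Denton→Fenby→Thorn→Ivy→Ash: 19+25+21+10+20+24 = 119
Ash→Sutton→Denton→Ivy→Fenby→Thorn→Ash: 19+25+9+27+10+7 = 97
Ash→Sutton→Denton→Ivy→Thorn→Fenby→Ash: 19+25+9+20+10+3 = 86
Ash→Sutton→Denton→Thorn→Fenby→Ivy→Ash: 19+25+11+10+27+24 = 116
Ash→Sutton→Denton→Thorn→Ivy→Fenby→Ash: 19+25+11+20+27+3 = 105
Ash→Sutton→Fenby→Denton→Ivy→Thorn→Ash: 19+22+21+9+20+7 = 98
Ash→Sutton→Fenby→Denton→Thorn→Ivy→Ash: 19+22+21+11+20+24 = 117
Ash→Sutton→Fenby→Ivy→Denton→Thorn→Ash: 19+22+27+9+11+7 = 95
Ash→Sutton→Fenby→Ivy→Thorn→Denton→Ash: 19+22+27+20+11+18 = 117
Ash→Sutton→Fenby→Thorn→Denton→Ivy→Ash: 19+22+10+11+9+24 = 95
Ash→Sutton→Fenby→Thorn→Ivy→Denton→Ash: 19+22+10+20+9+18 = 98
Ash→Sutton→Ivy→Denton→Fenby→Thorn→Ash: 19+16+9+21+10+7 = 82
Ash→Sutton→Ivy→Denton→Thorn→Fenby→Ash: 19+16+9+11+10+3 = 68
… (46 more)
The minimum is 68.
One optimal route: Ash → Sutton → Ivy → Denton → Thorn → Fenby → Ash (or its reverse).

Minimum total distance: 68 blocks.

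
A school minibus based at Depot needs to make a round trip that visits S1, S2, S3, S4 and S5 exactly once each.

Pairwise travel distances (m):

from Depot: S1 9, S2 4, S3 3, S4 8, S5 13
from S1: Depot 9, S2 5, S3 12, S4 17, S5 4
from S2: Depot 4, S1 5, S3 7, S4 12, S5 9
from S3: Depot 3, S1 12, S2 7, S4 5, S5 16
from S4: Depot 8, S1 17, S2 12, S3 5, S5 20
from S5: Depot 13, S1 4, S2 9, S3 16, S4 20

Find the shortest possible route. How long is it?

Minimum total distance: 41 m.

Depot-S1-S2-S3-S4-S5-Depot: 9+5+7+5+20+13 = 59
Depot-S1-S2-S3-S5-S4-Depot: 9+5+7+16+20+8 = 65
Depot-S1-S2-S4-S3-S5-Depot: 9+5+12+5+16+13 = 60
Depot-S1-S2-S4-S5-S3-Depot: 9+5+12+20+16+3 = 65
Depot-S1-S2-S5-S3-S4-Depot: 9+5+9+16+5+8 = 52
Depot-S1-S2-S5-S4-S3-Depot: 9+5+9+20+5+3 = 51
Depot-S1-S3-S2-S4-S5-Depot: 9+12+7+12+20+13 = 73
Depot-S1-S3-S2-S5-S4-Depot: 9+12+7+9+20+8 = 65
Depot-S1-S3-S4-S2-S5-Depot: 9+12+5+12+9+13 = 60
Depot-S1-S3-S4-S5-S2-Depot: 9+12+5+20+9+4 = 59
Depot-S1-S3-S5-S2-S4-Depot: 9+12+16+9+12+8 = 66
Depot-S1-S3-S5-S4-S2-Depot: 9+12+16+20+12+4 = 73
Depot-S1-S4-S2-S3-S5-Depot: 9+17+12+7+16+13 = 74
Depot-S1-S4-S2-S5-S3-Depot: 9+17+12+9+16+3 = 66
… (46 more)
Depot-S2-S1-S5-S4-S3-Depot: 4+5+4+20+5+3 = 41  ← best
The minimum is 41.
One optimal route: Depot → S2 → S1 → S5 → S4 → S3 → Depot (or its reverse).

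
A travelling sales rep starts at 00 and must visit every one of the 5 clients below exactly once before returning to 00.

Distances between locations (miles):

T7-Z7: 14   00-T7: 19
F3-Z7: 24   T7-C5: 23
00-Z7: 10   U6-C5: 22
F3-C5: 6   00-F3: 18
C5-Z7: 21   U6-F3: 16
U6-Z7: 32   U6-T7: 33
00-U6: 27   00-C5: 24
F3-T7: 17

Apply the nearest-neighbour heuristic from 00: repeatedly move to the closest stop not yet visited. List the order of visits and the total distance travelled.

At 00 the remaining stops are Z7 10, F3 18, T7 19, C5 24, U6 27; go to Z7.
At Z7 the remaining stops are T7 14, C5 21, F3 24, U6 32; go to T7.
At T7 the remaining stops are F3 17, C5 23, U6 33; go to F3.
At F3 the remaining stops are C5 6, U6 16; go to C5.
At C5 the remaining stops are U6 22; go to U6.
Return U6→00: 27.
Total = 10 + 14 + 17 + 6 + 22 + 27 = 96.

Nearest-neighbour total = 96 miles; route 00 → Z7 → T7 → F3 → C5 → U6 → 00.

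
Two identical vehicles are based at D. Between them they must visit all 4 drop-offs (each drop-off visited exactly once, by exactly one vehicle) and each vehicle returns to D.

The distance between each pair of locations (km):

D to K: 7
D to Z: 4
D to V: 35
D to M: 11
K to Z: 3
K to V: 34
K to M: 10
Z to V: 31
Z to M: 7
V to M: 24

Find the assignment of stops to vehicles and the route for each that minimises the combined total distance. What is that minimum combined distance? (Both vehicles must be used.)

Try each way of splitting the stops between the two vehicles (each non-empty) and, for each split, find the best tour for each vehicle:
  {K} + {Z, V, M}: 14 + 70 = 84
  {Z} + {K, V, M}: 8 + 76 = 84
  {K, Z} + {V, M}: 14 + 70 = 84
  {V} + {K, Z, M}: 70 + 28 = 98
  {K, V} + {Z, M}: 76 + 22 = 98
  {Z, V} + {K, M}: 70 + 28 = 98
  … (7 splits in total)
Best: vehicle 1 D → K → D = 14; vehicle 2 D → Z → V → M → D = 70; combined 84.

84 km — the smallest possible combined total.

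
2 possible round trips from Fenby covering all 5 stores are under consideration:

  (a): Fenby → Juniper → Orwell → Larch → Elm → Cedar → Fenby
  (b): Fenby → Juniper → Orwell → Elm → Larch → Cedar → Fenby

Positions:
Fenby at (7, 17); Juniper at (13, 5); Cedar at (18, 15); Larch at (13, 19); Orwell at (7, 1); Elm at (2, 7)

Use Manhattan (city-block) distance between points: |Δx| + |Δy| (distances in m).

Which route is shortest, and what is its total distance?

Shortest is (b), total 84 m.

(a): 18 + 10 + 24 + 23 + 24 + 13 = 112
(b): 18 + 10 + 11 + 23 + 9 + 13 = 84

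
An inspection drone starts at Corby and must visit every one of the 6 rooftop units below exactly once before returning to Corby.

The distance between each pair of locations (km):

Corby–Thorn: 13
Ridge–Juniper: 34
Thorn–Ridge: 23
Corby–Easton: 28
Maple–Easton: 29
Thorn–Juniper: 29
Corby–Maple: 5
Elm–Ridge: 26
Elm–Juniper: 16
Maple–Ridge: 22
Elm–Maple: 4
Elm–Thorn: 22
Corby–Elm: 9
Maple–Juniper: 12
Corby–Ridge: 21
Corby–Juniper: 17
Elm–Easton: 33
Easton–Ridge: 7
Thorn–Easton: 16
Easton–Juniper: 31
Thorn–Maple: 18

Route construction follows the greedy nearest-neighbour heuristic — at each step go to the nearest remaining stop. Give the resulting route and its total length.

Corby → [Maple:5 / Elm:9 / Thorn:13 / Juniper:17 / Ridge:21 / Easton:28] → Maple (5)
Maple → [Elm:4 / Juniper:12 / Thorn:18 / Ridge:22 / Easton:29] → Elm (4)
Elm → [Juniper:16 / Thorn:22 / Ridge:26 / Easton:33] → Juniper (16)
Juniper → [Thorn:29 / Easton:31 / Ridge:34] → Thorn (29)
Thorn → [Easton:16 / Ridge:23] → Easton (16)
Easton → [Ridge:7] → Ridge (7)
Return Ridge→Corby: 21.
Total = 5 + 4 + 16 + 29 + 16 + 7 + 21 = 98.

Nearest-neighbour total = 98 km; route Corby → Maple → Elm → Juniper → Thorn → Easton → Ridge → Corby.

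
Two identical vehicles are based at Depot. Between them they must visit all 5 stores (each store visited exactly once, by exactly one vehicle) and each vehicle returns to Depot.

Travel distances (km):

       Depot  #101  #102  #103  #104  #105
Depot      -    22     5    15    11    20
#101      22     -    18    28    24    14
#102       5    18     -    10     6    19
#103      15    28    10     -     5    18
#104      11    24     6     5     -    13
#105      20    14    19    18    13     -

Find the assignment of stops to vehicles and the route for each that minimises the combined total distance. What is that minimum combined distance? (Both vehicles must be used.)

79 km — the smallest possible combined total.

Try each way of splitting the stops between the two vehicles (each non-empty) and, for each split, find the best tour for each vehicle:
  {#101} + {#102, #103, #104, #105}: 44 + 53 = 97
  {#102} + {#101, #103, #104, #105}: 10 + 69 = 79
  {#101, #102} + {#103, #104, #105}: 45 + 53 = 98
  {#103} + {#101, #102, #104, #105}: 30 + 60 = 90
  {#101, #103} + {#102, #104, #105}: 65 + 44 = 109
  {#102, #103} + {#101, #104, #105}: 30 + 60 = 90
  … (15 splits in total)
Best: vehicle 1 Depot → #102 → Depot = 10; vehicle 2 Depot → #101 → #105 → #104 → #103 → Depot = 69; combined 79.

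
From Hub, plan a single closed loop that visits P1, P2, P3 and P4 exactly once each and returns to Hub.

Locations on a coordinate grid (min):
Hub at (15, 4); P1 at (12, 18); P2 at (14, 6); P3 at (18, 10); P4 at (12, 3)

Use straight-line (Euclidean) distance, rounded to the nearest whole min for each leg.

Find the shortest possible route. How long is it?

Shortest round trip = 36 min.

Hub→P1→P2→P3→P4→Hub: 14+12+6+9+3 = 44
Hub→P1→P2→P4→P3→Hub: 14+12+4+9+7 = 46
Hub→P1→P3→P2→P4→Hub: 14+10+6+4+3 = 37
Hub→P1→P3→P4→P2→Hub: 14+10+9+4+2 = 39
Hub→P1→P4→P2→P3→Hub: 14+15+4+6+7 = 46
Hub→P1→P4→P3→P2→Hub: 14+15+9+6+2 = 46
Hub→P2→P1→P3→P4→Hub: 2+12+10+9+3 = 36
Hub→P2→P1→P4→P3→Hub: 2+12+15+9+7 = 45
Hub→P2→P3→P1→P4→Hub: 2+6+10+15+3 = 36
Hub→P2→P4→P1→P3→Hub: 2+4+15+10+7 = 38
Hub→P3→P1→P2→P4→Hub: 7+10+12+4+3 = 36
Hub→P3→P2→P1→P4→Hub: 7+6+12+15+3 = 43
The minimum is 36.
One optimal route: Hub → P2 → P1 → P3 → P4 → Hub (or its reverse).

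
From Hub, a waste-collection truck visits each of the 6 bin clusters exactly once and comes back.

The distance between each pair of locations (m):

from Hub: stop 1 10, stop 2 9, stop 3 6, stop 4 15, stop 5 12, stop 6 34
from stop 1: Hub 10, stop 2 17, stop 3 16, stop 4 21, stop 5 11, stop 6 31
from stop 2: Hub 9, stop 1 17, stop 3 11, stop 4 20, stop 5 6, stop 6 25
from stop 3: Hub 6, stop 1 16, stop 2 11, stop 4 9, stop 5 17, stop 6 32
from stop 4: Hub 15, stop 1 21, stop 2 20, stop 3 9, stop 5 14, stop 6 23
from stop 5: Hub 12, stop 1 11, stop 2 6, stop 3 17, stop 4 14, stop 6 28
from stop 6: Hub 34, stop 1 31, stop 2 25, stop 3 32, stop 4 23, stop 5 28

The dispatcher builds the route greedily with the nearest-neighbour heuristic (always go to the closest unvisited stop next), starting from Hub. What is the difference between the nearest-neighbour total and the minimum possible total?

Hub: stop 3=6, stop 2=9, stop 1=10, stop 5=12, stop 4=15, stop 6=34 ⇒ stop 3
stop 3: stop 4=9, stop 2=11, stop 1=16, stop 5=17, stop 6=32 ⇒ stop 4
stop 4: stop 5=14, stop 2=20, stop 1=21, stop 6=23 ⇒ stop 5
stop 5: stop 2=6, stop 1=11, stop 6=28 ⇒ stop 2
stop 2: stop 1=17, stop 6=25 ⇒ stop 1
stop 1: stop 6=31 ⇒ stop 6
NN route Hub → stop 3 → stop 4 → stop 5 → stop 2 → stop 1 → stop 6 → Hub costs 117.
Optimal: Hub → stop 1 → stop 5 → stop 2 → stop 6 → stop 4 → stop 3 → Hub costs 90 (by enumerating all 360 distinct tours).
Excess = 117 − 90 = 27.

Excess over optimum: 27 m.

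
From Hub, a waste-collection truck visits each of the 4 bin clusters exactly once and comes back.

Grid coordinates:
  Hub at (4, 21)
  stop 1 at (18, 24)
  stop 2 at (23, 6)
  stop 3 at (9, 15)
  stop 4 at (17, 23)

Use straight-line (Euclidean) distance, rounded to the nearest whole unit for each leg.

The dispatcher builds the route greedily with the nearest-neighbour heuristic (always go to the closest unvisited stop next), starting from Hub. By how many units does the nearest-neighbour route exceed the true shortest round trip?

The nearest-neighbour route is 5 longer than optimal.

From Hub: stop 3=8, stop 4=13, stop 1=14, stop 2=24 → choose stop 3 (8).
From stop 3: stop 4=11, stop 1=13, stop 2=17 → choose stop 4 (11).
From stop 4: stop 1=1, stop 2=18 → choose stop 1 (1).
From stop 1: stop 2=19 → choose stop 2 (19).
NN route Hub → stop 3 → stop 4 → stop 1 → stop 2 → Hub costs 63.
Optimal: Hub → stop 1 → stop 4 → stop 2 → stop 3 → Hub costs 58 (by enumerating all 12 distinct tours).
Excess = 63 − 58 = 5.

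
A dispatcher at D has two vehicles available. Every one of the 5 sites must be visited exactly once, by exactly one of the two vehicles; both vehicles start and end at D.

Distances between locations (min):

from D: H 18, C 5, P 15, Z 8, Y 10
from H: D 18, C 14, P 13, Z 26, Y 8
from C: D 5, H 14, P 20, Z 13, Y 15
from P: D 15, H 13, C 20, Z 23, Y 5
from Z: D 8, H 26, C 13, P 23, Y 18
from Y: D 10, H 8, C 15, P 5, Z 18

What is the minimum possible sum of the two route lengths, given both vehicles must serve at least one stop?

Minimum combined distance: 63 min.

Check every non-empty split of the stops between the two vehicles; for each half take its own optimal tour:
  {H} + {C, P, Z, Y}: 36 + 56 = 92
  {C} + {H, P, Z, Y}: 10 + 62 = 72
  {H, C} + {P, Z, Y}: 37 + 46 = 83
  {P} + {H, C, Z, Y}: 30 + 53 = 83
  {H, P} + {C, Z, Y}: 46 + 46 = 92
  {C, P} + {H, Z, Y}: 40 + 52 = 92
  … (15 splits in total)
  {Z} + {H, C, P, Y}: 16 + 47 = 63  ← best
Best: vehicle 1 D → Z → D = 16; vehicle 2 D → C → H → P → Y → D = 47; combined 63.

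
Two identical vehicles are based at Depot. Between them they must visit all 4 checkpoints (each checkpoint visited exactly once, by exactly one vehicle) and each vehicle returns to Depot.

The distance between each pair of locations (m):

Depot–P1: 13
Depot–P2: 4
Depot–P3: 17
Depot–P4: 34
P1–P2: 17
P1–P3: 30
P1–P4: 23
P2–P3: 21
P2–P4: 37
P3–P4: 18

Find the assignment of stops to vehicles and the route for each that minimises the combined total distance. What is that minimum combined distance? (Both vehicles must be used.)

79 m — the smallest possible combined total.

Try each way of splitting the stops between the two vehicles (each non-empty) and, for each split, find the best tour for each vehicle:
  {P1} + {P2, P3, P4}: 26 + 76 = 102
  {P2} + {P1, P3, P4}: 8 + 71 = 79
  {P1, P2} + {P3, P4}: 34 + 69 = 103
  {P3} + {P1, P2, P4}: 34 + 77 = 111
  {P1, P3} + {P2, P4}: 60 + 75 = 135
  {P2, P3} + {P1, P4}: 42 + 70 = 112
  … (7 splits in total)
Best: vehicle 1 Depot → P2 → Depot = 8; vehicle 2 Depot → P1 → P4 → P3 → Depot = 71; combined 79.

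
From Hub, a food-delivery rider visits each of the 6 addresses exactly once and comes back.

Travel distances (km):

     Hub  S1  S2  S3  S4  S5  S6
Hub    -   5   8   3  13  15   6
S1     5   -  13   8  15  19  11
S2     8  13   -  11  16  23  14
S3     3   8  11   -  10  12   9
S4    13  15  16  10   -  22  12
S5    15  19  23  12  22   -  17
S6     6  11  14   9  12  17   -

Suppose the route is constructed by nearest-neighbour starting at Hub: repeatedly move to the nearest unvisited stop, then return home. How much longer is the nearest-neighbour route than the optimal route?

From Hub: S3=3, S1=5, S6=6, S2=8, S4=13, S5=15 → choose S3 (3).
From S3: S1=8, S6=9, S4=10, S2=11, S5=12 → choose S1 (8).
From S1: S6=11, S2=13, S4=15, S5=19 → choose S6 (11).
From S6: S4=12, S2=14, S5=17 → choose S4 (12).
From S4: S2=16, S5=22 → choose S2 (16).
From S2: S5=23 → choose S5 (23).
NN route Hub → S3 → S1 → S6 → S4 → S2 → S5 → Hub costs 88.
Optimal: Hub → S1 → S2 → S4 → S6 → S5 → S3 → Hub costs 78 (by enumerating all 360 distinct tours).
Excess = 88 − 78 = 10.

10 km longer than the optimal tour.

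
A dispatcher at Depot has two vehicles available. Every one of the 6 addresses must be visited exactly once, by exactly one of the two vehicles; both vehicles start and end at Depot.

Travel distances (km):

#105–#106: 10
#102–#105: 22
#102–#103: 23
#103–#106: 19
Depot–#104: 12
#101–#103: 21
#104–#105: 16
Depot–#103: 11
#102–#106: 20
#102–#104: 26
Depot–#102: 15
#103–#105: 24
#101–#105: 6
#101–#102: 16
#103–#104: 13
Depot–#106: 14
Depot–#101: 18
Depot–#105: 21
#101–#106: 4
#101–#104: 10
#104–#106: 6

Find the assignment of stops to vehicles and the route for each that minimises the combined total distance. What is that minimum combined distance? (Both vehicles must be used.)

87 km — the smallest possible combined total.

Check every non-empty split of the stops between the two vehicles; for each half take its own optimal tour:
  {#101} + {#102, #103, #104, #105, #106}: 36 + 77 = 113
  {#102} + {#101, #103, #104, #105, #106}: 30 + 61 = 91
  {#101, #102} + {#103, #104, #105, #106}: 49 + 61 = 110
  {#103} + {#101, #102, #104, #105, #106}: 22 + 65 = 87
  {#101, #103} + {#102, #104, #105, #106}: 50 + 65 = 115
  {#102, #103} + {#101, #104, #105, #106}: 49 + 49 = 98
  … (31 splits in total)
Best: vehicle 1 Depot → #103 → Depot = 22; vehicle 2 Depot → #102 → #101 → #105 → #106 → #104 → Depot = 65; combined 87.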